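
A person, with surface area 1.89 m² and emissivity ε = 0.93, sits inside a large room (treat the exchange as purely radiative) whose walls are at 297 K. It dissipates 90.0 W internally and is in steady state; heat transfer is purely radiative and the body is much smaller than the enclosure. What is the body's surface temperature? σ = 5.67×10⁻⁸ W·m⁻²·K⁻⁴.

T ≈ 305 K

For a small grey body in a large enclosure, net radiated power = εσA(T⁴ − T_w⁴).
Steady state: P = εσA(T⁴ − T_w⁴) with A = 1.89 m².
T⁴ = P/(εσA) + T_w⁴ = 90.0/(0.93·5.67×10⁻⁸·1.890) + (297)⁴
    = 9.031×10⁸ + 7.781×10⁹ = 8.684×10⁹ K⁴.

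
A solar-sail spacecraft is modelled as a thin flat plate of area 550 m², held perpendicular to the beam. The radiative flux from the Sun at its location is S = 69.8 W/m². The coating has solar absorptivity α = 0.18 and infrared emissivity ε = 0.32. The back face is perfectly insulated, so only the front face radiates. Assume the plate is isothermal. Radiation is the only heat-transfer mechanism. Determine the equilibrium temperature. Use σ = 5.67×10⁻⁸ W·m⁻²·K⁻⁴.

At equilibrium, absorbed power = emitted power.
Absorbing cross-section = A = 550.0 m²; emitting surface = A = 550.0 m² (ratio 1).
αS·A_cross = εσ·A_surf·T⁴  ⇒  T⁴ = αS/(ε·1σ).
T⁴ = 0.180·69.8/(0.32·1·5.67×10⁻⁸) = 6.925×10⁸ K⁴.
T = (6.925×10⁸)^(1/4).

T ≈ 162 K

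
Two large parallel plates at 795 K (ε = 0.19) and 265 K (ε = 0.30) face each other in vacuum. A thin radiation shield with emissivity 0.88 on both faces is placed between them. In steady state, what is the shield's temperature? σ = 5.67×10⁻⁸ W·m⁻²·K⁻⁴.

In steady state the net flux on the hot side equals that on the cold side.
σ(T₁⁴−T_s⁴)/D₁ = σ(T_s⁴−T₂⁴)/D₂, with D₁ = 1/ε₁+1/ε_s−1 = 5.400, D₂ = 1/ε_s+1/ε₂−1 = 3.470.
Solve for T_s⁴: T_s⁴ = (D₂·T₁⁴ + D₁·T₂⁴)/(D₁+D₂) = 1.593×10¹¹ K⁴.

T_s ≈ 632 K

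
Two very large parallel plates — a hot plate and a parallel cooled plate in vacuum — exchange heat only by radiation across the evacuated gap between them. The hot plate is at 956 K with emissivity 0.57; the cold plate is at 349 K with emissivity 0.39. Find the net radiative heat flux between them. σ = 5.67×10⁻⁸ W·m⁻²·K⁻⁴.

For two infinite grey parallel plates, q = σ(T₁⁴ − T₂⁴)/(1/ε₁ + 1/ε₂ − 1).
T₁⁴ − T₂⁴ = 8.353×10¹¹ − 1.484×10¹⁰ = 8.204×10¹¹ K⁴.
1/ε₁ + 1/ε₂ − 1 = 1.754 + 2.564 − 1 = 3.318.
q = 5.67×10⁻⁸ × 8.204×10¹¹ / 3.318.

q ≈ 14000 W/m²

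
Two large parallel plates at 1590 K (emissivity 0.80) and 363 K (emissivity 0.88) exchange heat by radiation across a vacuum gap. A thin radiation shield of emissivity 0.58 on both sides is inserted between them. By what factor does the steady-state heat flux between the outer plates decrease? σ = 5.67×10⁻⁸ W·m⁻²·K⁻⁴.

Without shield: q₀ = σΔ(T⁴)/(1/ε₁+1/ε₂−1) with denominator 1.386.
With shield the two gaps are in series; the resistances add: (1/ε₁+1/ε_s−1)+(1/ε_s+1/ε₂−1) = 1.974+1.861 = 3.835.
Heat-flux ratio q₀/q = 3.835/1.386.

factor ≈ 2.77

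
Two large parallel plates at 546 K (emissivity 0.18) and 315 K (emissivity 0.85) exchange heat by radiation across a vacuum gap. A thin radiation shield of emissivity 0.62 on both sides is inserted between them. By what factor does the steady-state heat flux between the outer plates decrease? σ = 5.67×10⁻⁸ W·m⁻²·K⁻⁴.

factor ≈ 1.39

Without shield: q₀ = σΔ(T⁴)/(1/ε₁+1/ε₂−1) with denominator 5.732.
With shield the two gaps are in series; the resistances add: (1/ε₁+1/ε_s−1)+(1/ε_s+1/ε₂−1) = 6.168+1.789 = 7.958.
Heat-flux ratio q₀/q = 7.958/5.732.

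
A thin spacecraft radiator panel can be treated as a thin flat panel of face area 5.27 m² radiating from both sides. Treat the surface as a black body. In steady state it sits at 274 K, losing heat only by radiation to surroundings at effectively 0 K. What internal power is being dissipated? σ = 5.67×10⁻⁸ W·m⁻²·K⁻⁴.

P ≈ 3370 W

Steady state: P = εσA T⁴.
A = 2·5.27 = 10.54 m²; T⁴ = (274)⁴ = 5.636×10⁹ K⁴.
P = 1.0 × 5.67×10⁻⁸ × 10.54 × 5.636×10⁹.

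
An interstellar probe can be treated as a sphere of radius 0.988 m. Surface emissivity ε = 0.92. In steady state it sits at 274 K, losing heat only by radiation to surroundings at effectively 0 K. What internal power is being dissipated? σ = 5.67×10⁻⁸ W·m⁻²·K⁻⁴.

P ≈ 3610 W

Steady state: P = εσA T⁴.
A = 4πr² = 12.27 m²; T⁴ = (274)⁴ = 5.636×10⁹ K⁴.
P = 0.92 × 5.67×10⁻⁸ × 12.27 × 5.636×10⁹.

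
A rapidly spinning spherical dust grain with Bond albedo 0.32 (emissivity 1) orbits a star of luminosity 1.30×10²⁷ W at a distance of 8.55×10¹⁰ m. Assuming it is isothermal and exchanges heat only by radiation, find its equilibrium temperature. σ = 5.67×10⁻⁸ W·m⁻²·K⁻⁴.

First find the stellar flux at distance d: S = L/(4πd²) = 1.30×10²⁷/(4π·(8.55×10¹⁰)²) = 14150 W/m².
For an isothermal sphere, absorbed (1−a)S·πr² = emitted σ·4πr²·T⁴, so T⁴ = (1−a)S/(4σ).
T⁴ = 0.680·14150/(4·5.67×10⁻⁸) = 4.243×10¹⁰ K⁴.

T ≈ 454 K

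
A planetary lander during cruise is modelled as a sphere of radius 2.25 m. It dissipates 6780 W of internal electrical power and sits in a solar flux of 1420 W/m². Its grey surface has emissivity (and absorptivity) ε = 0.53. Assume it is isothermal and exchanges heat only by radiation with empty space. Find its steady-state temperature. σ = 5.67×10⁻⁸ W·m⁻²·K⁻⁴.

At steady state, absorbed solar power + internal power = radiated power.
Absorbed: α·S·A_cross = 0.53·1420·15.90 = 11970 W (cross-section πr²).
Total input = 11970 + 6780 = 18750 W.
Radiated: εσ·A_surf·T⁴ with A_surf = 4πr² = 63.62 m².
T⁴ = 18750/(0.53·5.67×10⁻⁸·63.62) = 9.807×10⁹ K⁴.

T ≈ 315 K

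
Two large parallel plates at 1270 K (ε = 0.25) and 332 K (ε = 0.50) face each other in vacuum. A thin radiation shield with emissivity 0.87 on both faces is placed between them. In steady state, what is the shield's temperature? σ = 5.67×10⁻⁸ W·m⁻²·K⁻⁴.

T_s ≈ 973 K

In steady state the net flux on the hot side equals that on the cold side.
σ(T₁⁴−T_s⁴)/D₁ = σ(T_s⁴−T₂⁴)/D₂, with D₁ = 1/ε₁+1/ε_s−1 = 4.149, D₂ = 1/ε_s+1/ε₂−1 = 2.149.
Solve for T_s⁴: T_s⁴ = (D₂·T₁⁴ + D₁·T₂⁴)/(D₁+D₂) = 8.957×10¹¹ K⁴.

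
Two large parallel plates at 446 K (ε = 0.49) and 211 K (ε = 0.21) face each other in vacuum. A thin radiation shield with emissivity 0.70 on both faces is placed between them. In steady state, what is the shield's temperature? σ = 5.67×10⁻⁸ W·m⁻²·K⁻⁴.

In steady state the net flux on the hot side equals that on the cold side.
σ(T₁⁴−T_s⁴)/D₁ = σ(T_s⁴−T₂⁴)/D₂, with D₁ = 1/ε₁+1/ε_s−1 = 2.469, D₂ = 1/ε_s+1/ε₂−1 = 5.190.
Solve for T_s⁴: T_s⁴ = (D₂·T₁⁴ + D₁·T₂⁴)/(D₁+D₂) = 2.745×10¹⁰ K⁴.

T_s ≈ 407 K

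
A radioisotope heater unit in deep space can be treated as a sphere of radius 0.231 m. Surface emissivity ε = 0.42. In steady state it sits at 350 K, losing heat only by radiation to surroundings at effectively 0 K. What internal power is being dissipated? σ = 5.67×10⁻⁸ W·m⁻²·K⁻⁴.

P ≈ 240 W

Steady state: P = εσA T⁴.
A = 4πr² = 0.6706 m²; T⁴ = (350)⁴ = 1.501×10¹⁰ K⁴.
P = 0.42 × 5.67×10⁻⁸ × 0.6706 × 1.501×10¹⁰.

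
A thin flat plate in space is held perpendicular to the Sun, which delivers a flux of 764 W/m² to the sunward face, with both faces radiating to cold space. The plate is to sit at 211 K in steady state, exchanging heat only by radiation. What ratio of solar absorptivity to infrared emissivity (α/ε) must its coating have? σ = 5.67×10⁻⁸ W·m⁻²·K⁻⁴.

Balance: αS·A = εσ·2A·T⁴ ⇒ α/ε = 2σT⁴/S.
α/ε = 2·5.67×10⁻⁸·(211)⁴/764 = 2·5.67×10⁻⁸·1.982×10⁹/764.

α/ε ≈ 0.294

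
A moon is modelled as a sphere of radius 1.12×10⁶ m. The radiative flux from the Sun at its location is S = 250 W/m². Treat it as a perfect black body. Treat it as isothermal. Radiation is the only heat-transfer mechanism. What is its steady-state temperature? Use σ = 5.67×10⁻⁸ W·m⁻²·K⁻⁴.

At equilibrium, absorbed power = emitted power.
Absorbing cross-section = πr² = 3.941×10¹² m²; emitting surface = 4πr² = 1.576×10¹³ m² (ratio 4).
S·A_cross = εσ·A_surf·T⁴  ⇒  T⁴ = S/(4σ).
T⁴ = 1.00·250/(4·5.67×10⁻⁸) = 1.102×10⁹ K⁴.
T = (1.102×10⁹)^(1/4).

T ≈ 182 K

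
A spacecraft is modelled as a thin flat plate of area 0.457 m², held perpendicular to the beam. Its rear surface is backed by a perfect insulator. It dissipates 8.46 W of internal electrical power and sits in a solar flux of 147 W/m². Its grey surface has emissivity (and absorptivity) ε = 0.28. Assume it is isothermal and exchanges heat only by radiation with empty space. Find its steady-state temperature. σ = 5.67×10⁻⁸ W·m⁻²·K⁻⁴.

At steady state, absorbed solar power + internal power = radiated power.
Absorbed: α·S·A_cross = 0.28·147·0.4570 = 18.81 W (cross-section A).
Total input = 18.81 + 8.46 = 27.27 W.
Radiated: εσ·A_surf·T⁴ with A_surf = A = 0.4570 m².
T⁴ = 27.27/(0.28·5.67×10⁻⁸·0.4570) = 3.759×10⁹ K⁴.

T ≈ 248 K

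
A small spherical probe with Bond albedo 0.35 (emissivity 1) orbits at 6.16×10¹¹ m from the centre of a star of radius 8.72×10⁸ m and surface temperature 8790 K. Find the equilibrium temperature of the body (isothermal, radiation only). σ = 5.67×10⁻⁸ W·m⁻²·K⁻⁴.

The star's surface emits σT_*⁴; at distance d the flux is S = σT_*⁴(R_*/d)².
S = 5.67×10⁻⁸·(8790)⁴·(8.72×10⁸/6.16×10¹¹)² = 678.3 W/m².
For an isothermal sphere T⁴ = (1−a)S/(4σ) = 1.944×10⁹ K⁴.

T ≈ 210 K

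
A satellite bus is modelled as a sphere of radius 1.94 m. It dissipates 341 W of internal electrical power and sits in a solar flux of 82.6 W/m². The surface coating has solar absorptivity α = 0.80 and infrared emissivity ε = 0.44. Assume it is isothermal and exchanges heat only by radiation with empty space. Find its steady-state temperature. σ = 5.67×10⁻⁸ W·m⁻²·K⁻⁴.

T ≈ 176 K

At steady state, absorbed solar power + internal power = radiated power.
Absorbed: α·S·A_cross = 0.80·82.6·11.82 = 781.3 W (cross-section πr²).
Total input = 781.3 + 341 = 1122 W.
Radiated: εσ·A_surf·T⁴ with A_surf = 4πr² = 47.29 m².
T⁴ = 1122/(0.44·5.67×10⁻⁸·47.29) = 9.512×10⁸ K⁴.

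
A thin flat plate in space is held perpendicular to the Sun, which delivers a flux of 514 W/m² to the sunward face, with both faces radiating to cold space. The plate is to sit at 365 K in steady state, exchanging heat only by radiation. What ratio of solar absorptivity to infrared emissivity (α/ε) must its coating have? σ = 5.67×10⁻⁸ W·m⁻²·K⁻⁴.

α/ε ≈ 3.92

Balance: αS·A = εσ·2A·T⁴ ⇒ α/ε = 2σT⁴/S.
α/ε = 2·5.67×10⁻⁸·(365)⁴/514 = 2·5.67×10⁻⁸·1.775×10¹⁰/514.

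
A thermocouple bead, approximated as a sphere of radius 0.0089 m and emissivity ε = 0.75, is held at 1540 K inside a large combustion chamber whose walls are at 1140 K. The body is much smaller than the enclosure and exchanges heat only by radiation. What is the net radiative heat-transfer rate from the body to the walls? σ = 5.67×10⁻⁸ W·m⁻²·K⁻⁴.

For a small grey body in a large enclosure: P_net = εσA(T_body⁴ − T_wall⁴).
A = 4πr² = 9.954×10⁻⁴ m²; T_body⁴ − T_wall⁴ = 5.624×10¹² − 1.689×10¹² = 3.936×10¹² K⁴.
|P_net| = 0.75·5.67×10⁻⁸·9.954×10⁻⁴·3.936×10¹².

P_net ≈ 167 W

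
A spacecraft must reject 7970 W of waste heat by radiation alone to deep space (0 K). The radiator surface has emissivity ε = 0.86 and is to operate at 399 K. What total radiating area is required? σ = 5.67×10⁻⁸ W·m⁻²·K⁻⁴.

P = εσA T⁴ ⇒ A = P/(εσT⁴).
T⁴ = 2.534×10¹⁰ K⁴.
A = 7970/(0.86 × 5.67×10⁻⁸ × 2.534×10¹⁰).

A ≈ 6.45 m²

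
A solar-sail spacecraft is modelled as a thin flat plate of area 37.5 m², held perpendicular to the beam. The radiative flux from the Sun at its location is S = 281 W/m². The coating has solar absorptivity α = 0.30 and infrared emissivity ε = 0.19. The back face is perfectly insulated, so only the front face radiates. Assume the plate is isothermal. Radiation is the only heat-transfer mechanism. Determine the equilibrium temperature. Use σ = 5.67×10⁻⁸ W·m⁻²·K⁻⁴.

At equilibrium, absorbed power = emitted power.
Absorbing cross-section = A = 37.50 m²; emitting surface = A = 37.50 m² (ratio 1).
αS·A_cross = εσ·A_surf·T⁴  ⇒  T⁴ = αS/(ε·1σ).
T⁴ = 0.300·281/(0.19·1·5.67×10⁻⁸) = 7.825×10⁹ K⁴.
T = (7.825×10⁹)^(1/4).

T ≈ 297 K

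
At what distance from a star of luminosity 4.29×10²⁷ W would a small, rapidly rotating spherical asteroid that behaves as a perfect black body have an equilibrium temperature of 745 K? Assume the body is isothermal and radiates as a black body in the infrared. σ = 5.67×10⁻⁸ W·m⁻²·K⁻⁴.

For an isothermal black-emitting sphere, (1−a)S·πr² = σ·4πr²·T⁴ ⇒ S = 4σT⁴/(1−a).
S = 4·5.67×10⁻⁸·(745)⁴/1.00 = 69870 W/m².
Flux falls as S = L/(4πd²), so d = √(L/(4πS)) = √(4.29×10²⁷/(4π·69870)).

d ≈ 6.99×10¹⁰ m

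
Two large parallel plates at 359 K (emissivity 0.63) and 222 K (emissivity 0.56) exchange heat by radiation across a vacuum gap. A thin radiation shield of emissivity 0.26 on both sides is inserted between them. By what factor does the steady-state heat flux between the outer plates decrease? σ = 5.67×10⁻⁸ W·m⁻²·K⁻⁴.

Without shield: q₀ = σΔ(T⁴)/(1/ε₁+1/ε₂−1) with denominator 2.373.
With shield the two gaps are in series; the resistances add: (1/ε₁+1/ε_s−1)+(1/ε_s+1/ε₂−1) = 4.433+4.632 = 9.065.
Heat-flux ratio q₀/q = 9.065/2.373.

factor ≈ 3.82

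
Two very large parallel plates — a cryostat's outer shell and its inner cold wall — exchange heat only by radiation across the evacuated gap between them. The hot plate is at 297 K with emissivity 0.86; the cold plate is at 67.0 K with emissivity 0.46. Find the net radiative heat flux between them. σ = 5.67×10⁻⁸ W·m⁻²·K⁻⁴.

For two infinite grey parallel plates, q = σ(T₁⁴ − T₂⁴)/(1/ε₁ + 1/ε₂ − 1).
T₁⁴ − T₂⁴ = 7.781×10⁹ − 2.015×10⁷ = 7.761×10⁹ K⁴.
1/ε₁ + 1/ε₂ − 1 = 1.163 + 2.174 − 1 = 2.337.
q = 5.67×10⁻⁸ × 7.761×10⁹ / 2.337.

q ≈ 188 W/m²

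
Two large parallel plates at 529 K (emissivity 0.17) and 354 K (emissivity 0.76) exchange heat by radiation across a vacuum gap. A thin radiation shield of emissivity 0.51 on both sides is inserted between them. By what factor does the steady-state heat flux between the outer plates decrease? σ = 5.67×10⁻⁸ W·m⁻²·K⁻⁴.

factor ≈ 1.47

Without shield: q₀ = σΔ(T⁴)/(1/ε₁+1/ε₂−1) with denominator 6.198.
With shield the two gaps are in series; the resistances add: (1/ε₁+1/ε_s−1)+(1/ε_s+1/ε₂−1) = 6.843+2.277 = 9.120.
Heat-flux ratio q₀/q = 9.120/6.198.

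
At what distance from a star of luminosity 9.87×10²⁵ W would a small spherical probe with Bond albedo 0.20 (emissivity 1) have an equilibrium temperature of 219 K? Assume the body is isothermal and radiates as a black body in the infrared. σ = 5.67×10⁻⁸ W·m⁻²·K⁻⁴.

d ≈ 1.10×10¹¹ m

For an isothermal black-emitting sphere, (1−a)S·πr² = σ·4πr²·T⁴ ⇒ S = 4σT⁴/(1−a).
S = 4·5.67×10⁻⁸·(219)⁴/0.800 = 652.1 W/m².
Flux falls as S = L/(4πd²), so d = √(L/(4πS)) = √(9.87×10²⁵/(4π·652.1)).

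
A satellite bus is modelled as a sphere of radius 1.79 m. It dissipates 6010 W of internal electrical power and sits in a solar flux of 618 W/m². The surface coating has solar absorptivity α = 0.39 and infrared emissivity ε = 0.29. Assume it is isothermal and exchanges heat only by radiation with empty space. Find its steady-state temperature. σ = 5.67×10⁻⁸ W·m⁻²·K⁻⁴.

At steady state, absorbed solar power + internal power = radiated power.
Absorbed: α·S·A_cross = 0.39·618·10.07 = 2426 W (cross-section πr²).
Total input = 2426 + 6010 = 8436 W.
Radiated: εσ·A_surf·T⁴ with A_surf = 4πr² = 40.26 m².
T⁴ = 8436/(0.29·5.67×10⁻⁸·40.26) = 1.274×10¹⁰ K⁴.

T ≈ 336 K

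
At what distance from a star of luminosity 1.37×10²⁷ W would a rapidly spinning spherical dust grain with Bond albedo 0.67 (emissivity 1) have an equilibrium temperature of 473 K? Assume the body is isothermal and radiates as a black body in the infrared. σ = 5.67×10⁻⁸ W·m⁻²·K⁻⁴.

For an isothermal black-emitting sphere, (1−a)S·πr² = σ·4πr²·T⁴ ⇒ S = 4σT⁴/(1−a).
S = 4·5.67×10⁻⁸·(473)⁴/0.330 = 34400 W/m².
Flux falls as S = L/(4πd²), so d = √(L/(4πS)) = √(1.37×10²⁷/(4π·34400)).

d ≈ 5.63×10¹⁰ m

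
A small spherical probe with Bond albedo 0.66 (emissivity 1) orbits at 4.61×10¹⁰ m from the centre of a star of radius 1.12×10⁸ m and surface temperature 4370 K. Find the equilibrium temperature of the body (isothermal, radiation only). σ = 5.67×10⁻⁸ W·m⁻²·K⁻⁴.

The star's surface emits σT_*⁴; at distance d the flux is S = σT_*⁴(R_*/d)².
S = 5.67×10⁻⁸·(4370)⁴·(1.12×10⁸/4.61×10¹⁰)² = 122.1 W/m².
For an isothermal sphere T⁴ = (1−a)S/(4σ) = 1.830×10⁸ K⁴.

T ≈ 116 K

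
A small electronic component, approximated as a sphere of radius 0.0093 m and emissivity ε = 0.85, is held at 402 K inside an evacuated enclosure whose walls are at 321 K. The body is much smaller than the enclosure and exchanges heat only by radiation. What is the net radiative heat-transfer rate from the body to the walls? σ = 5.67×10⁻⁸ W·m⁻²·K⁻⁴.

For a small grey body in a large enclosure: P_net = εσA(T_body⁴ − T_wall⁴).
A = 4πr² = 0.001087 m²; T_body⁴ − T_wall⁴ = 2.612×10¹⁰ − 1.062×10¹⁰ = 1.550×10¹⁰ K⁴.
|P_net| = 0.85·5.67×10⁻⁸·0.001087·1.550×10¹⁰.

P_net ≈ 0.812 W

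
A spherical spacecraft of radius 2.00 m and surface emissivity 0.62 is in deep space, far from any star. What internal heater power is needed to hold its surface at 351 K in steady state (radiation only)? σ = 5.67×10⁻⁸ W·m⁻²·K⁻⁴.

P = εσ·4πr²·T⁴.
4πr² = 50.27 m²; T⁴ = 1.518×10¹⁰ K⁴.
P = 0.62·5.67×10⁻⁸·50.27·1.518×10¹⁰.

P ≈ 26800 W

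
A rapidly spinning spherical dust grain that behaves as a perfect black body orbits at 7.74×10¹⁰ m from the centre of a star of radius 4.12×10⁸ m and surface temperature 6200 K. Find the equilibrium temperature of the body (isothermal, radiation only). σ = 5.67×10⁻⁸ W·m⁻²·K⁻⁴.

The star's surface emits σT_*⁴; at distance d the flux is S = σT_*⁴(R_*/d)².
S = 5.67×10⁻⁸·(6200)⁴·(4.12×10⁸/7.74×10¹⁰)² = 2374 W/m².
For an isothermal sphere T⁴ = (1−a)S/(4σ) = 1.047×10¹⁰ K⁴.

T ≈ 320 K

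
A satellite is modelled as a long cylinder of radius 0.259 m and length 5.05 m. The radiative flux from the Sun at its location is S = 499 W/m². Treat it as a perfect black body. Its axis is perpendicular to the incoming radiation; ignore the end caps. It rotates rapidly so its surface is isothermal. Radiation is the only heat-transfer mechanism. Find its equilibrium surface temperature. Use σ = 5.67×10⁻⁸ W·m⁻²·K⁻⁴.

T ≈ 230 K

At equilibrium, absorbed power = emitted power.
Absorbing cross-section = 2rL = 2.616 m²; emitting surface = 2πrL = 8.218 m² (ratio π).
S·A_cross = εσ·A_surf·T⁴  ⇒  T⁴ = S/(πσ).
T⁴ = 1.00·499/(π·5.67×10⁻⁸) = 2.801×10⁹ K⁴.
T = (2.801×10⁹)^(1/4).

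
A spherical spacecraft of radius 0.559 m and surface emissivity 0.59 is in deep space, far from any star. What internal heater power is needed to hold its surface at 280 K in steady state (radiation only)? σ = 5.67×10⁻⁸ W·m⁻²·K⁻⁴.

P ≈ 807 W

P = εσ·4πr²·T⁴.
4πr² = 3.927 m²; T⁴ = 6.147×10⁹ K⁴.
P = 0.59·5.67×10⁻⁸·3.927·6.147×10⁹.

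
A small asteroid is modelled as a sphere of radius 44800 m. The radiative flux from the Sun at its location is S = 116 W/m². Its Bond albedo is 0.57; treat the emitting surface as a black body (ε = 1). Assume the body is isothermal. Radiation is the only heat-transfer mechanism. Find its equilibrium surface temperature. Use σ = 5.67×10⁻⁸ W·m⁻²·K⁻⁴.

At equilibrium, absorbed power = emitted power.
Absorbing cross-section = πr² = 6.305×10⁹ m²; emitting surface = 4πr² = 2.522×10¹⁰ m² (ratio 4).
(1−a)S·A_cross = εσ·A_surf·T⁴  ⇒  T⁴ = (1−a)S/(4σ).
T⁴ = 0.430·116/(4·5.67×10⁻⁸) = 2.199×10⁸ K⁴.
T = (2.199×10⁸)^(1/4).

T ≈ 122 K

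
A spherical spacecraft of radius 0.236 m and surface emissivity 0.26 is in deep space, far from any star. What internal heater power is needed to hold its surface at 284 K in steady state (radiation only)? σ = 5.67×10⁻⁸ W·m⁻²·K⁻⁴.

P ≈ 67.1 W

P = εσ·4πr²·T⁴.
4πr² = 0.6999 m²; T⁴ = 6.505×10⁹ K⁴.
P = 0.26·5.67×10⁻⁸·0.6999·6.505×10⁹.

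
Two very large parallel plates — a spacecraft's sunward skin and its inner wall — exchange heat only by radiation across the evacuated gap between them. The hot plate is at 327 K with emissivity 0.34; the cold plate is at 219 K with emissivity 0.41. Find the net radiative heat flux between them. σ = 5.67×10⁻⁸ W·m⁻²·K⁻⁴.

q ≈ 118 W/m²

For two infinite grey parallel plates, q = σ(T₁⁴ − T₂⁴)/(1/ε₁ + 1/ε₂ − 1).
T₁⁴ − T₂⁴ = 1.143×10¹⁰ − 2.300×10⁹ = 9.134×10⁹ K⁴.
1/ε₁ + 1/ε₂ − 1 = 2.941 + 2.439 − 1 = 4.380.
q = 5.67×10⁻⁸ × 9.134×10⁹ / 4.380.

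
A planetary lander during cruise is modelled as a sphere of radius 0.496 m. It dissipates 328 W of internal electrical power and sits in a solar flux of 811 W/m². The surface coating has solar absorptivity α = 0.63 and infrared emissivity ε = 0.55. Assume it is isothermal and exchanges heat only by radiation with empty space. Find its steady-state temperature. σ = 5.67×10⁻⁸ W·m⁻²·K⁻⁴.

T ≈ 294 K

At steady state, absorbed solar power + internal power = radiated power.
Absorbed: α·S·A_cross = 0.63·811·0.7729 = 394.9 W (cross-section πr²).
Total input = 394.9 + 328 = 722.9 W.
Radiated: εσ·A_surf·T⁴ with A_surf = 4πr² = 3.092 m².
T⁴ = 722.9/(0.55·5.67×10⁻⁸·3.092) = 7.498×10⁹ K⁴.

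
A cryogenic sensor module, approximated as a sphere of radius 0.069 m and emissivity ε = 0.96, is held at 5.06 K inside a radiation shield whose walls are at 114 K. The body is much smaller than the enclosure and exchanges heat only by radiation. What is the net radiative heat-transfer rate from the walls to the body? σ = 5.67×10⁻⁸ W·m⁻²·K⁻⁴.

For a small grey body in a large enclosure: P_net = εσA(T_body⁴ − T_wall⁴).
A = 4πr² = 0.05983 m²; T_body⁴ − T_wall⁴ = 655.5 − 1.689×10⁸ = -1.689×10⁸ K⁴.
|P_net| = 0.96·5.67×10⁻⁸·0.05983·1.689×10⁸.

P_net ≈ 0.550 W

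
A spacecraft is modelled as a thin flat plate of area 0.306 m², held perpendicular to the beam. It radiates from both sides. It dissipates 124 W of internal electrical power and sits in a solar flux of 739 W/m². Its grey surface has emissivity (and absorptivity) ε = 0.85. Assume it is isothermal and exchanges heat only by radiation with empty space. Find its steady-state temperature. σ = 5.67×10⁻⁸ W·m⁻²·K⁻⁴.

T ≈ 322 K

At steady state, absorbed solar power + internal power = radiated power.
Absorbed: α·S·A_cross = 0.85·739·0.3060 = 192.2 W (cross-section A).
Total input = 192.2 + 124 = 316.2 W.
Radiated: εσ·A_surf·T⁴ with A_surf = 2A = 0.6120 m².
T⁴ = 316.2/(0.85·5.67×10⁻⁸·0.6120) = 1.072×10¹⁰ K⁴.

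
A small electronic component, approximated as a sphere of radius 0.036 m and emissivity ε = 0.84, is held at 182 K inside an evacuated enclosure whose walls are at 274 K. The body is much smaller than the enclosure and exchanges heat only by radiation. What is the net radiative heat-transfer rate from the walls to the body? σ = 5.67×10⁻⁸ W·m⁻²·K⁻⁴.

For a small grey body in a large enclosure: P_net = εσA(T_body⁴ − T_wall⁴).
A = 4πr² = 0.01629 m²; T_body⁴ − T_wall⁴ = 1.097×10⁹ − 5.636×10⁹ = -4.539×10⁹ K⁴.
|P_net| = 0.84·5.67×10⁻⁸·0.01629·4.539×10⁹.

P_net ≈ 3.52 W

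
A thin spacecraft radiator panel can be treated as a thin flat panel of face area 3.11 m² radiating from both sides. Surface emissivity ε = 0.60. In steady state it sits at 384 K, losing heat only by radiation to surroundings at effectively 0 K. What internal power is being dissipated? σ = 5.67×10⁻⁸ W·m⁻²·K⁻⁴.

P ≈ 4600 W

Steady state: P = εσA T⁴.
A = 2·3.11 = 6.220 m²; T⁴ = (384)⁴ = 2.174×10¹⁰ K⁴.
P = 0.60 × 5.67×10⁻⁸ × 6.220 × 2.174×10¹⁰.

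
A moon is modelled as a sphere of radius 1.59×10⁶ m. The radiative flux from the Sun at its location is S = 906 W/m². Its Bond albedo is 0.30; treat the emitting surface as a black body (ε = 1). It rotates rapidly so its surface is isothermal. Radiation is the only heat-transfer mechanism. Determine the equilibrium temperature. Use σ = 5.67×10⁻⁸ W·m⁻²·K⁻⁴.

At equilibrium, absorbed power = emitted power.
Absorbing cross-section = πr² = 7.942×10¹² m²; emitting surface = 4πr² = 3.177×10¹³ m² (ratio 4).
(1−a)S·A_cross = εσ·A_surf·T⁴  ⇒  T⁴ = (1−a)S/(4σ).
T⁴ = 0.700·906/(4·5.67×10⁻⁸) = 2.796×10⁹ K⁴.
T = (2.796×10⁹)^(1/4).

T ≈ 230 K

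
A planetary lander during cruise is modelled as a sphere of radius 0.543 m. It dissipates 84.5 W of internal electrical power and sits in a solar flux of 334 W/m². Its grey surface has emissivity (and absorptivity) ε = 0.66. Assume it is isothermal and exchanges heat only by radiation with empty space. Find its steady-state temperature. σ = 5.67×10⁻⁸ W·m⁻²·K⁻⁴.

T ≈ 214 K

At steady state, absorbed solar power + internal power = radiated power.
Absorbed: α·S·A_cross = 0.66·334·0.9263 = 204.2 W (cross-section πr²).
Total input = 204.2 + 84.5 = 288.7 W.
Radiated: εσ·A_surf·T⁴ with A_surf = 4πr² = 3.705 m².
T⁴ = 288.7/(0.66·5.67×10⁻⁸·3.705) = 2.082×10⁹ K⁴.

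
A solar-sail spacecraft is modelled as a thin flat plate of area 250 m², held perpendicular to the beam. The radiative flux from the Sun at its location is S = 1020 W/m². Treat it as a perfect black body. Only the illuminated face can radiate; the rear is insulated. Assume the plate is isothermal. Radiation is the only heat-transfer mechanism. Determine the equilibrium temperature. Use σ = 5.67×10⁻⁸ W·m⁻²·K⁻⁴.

T ≈ 366 K

At equilibrium, absorbed power = emitted power.
Absorbing cross-section = A = 250.0 m²; emitting surface = A = 250.0 m² (ratio 1).
S·A_cross = εσ·A_surf·T⁴  ⇒  T⁴ = S/(1σ).
T⁴ = 1.00·1020/(1·5.67×10⁻⁸) = 1.799×10¹⁰ K⁴.
T = (1.799×10¹⁰)^(1/4).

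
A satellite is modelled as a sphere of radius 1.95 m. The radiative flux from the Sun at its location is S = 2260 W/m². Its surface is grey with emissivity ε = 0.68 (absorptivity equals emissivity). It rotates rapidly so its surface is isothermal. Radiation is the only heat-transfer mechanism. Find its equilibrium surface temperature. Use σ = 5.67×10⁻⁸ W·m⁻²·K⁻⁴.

T ≈ 316 K

At equilibrium, absorbed power = emitted power.
Absorbing cross-section = πr² = 11.95 m²; emitting surface = 4πr² = 47.78 m² (ratio 4).
εS·A_cross = εσ·A_surf·T⁴  ⇒  T⁴ = S/(4σ)   (ε cancels).
T⁴ = 2260/(4·5.67×10⁻⁸) = 9.965×10⁹ K⁴.
T = (9.965×10⁹)^(1/4).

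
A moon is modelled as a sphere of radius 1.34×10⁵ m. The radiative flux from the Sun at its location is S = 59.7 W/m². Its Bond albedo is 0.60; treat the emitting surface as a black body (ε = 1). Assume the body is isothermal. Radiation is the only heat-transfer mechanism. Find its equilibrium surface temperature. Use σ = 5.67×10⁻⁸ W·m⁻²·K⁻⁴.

T ≈ 101 K

At equilibrium, absorbed power = emitted power.
Absorbing cross-section = πr² = 5.641×10¹⁰ m²; emitting surface = 4πr² = 2.256×10¹¹ m² (ratio 4).
(1−a)S·A_cross = εσ·A_surf·T⁴  ⇒  T⁴ = (1−a)S/(4σ).
T⁴ = 0.400·59.7/(4·5.67×10⁻⁸) = 1.053×10⁸ K⁴.
T = (1.053×10⁸)^(1/4).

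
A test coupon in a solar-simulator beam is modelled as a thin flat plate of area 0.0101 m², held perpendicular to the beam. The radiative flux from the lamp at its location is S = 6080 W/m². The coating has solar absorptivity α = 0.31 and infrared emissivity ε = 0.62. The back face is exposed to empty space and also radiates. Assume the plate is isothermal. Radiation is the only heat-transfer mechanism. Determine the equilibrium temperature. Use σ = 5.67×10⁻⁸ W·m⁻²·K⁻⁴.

T ≈ 405 K

At equilibrium, absorbed power = emitted power.
Absorbing cross-section = A = 0.01010 m²; emitting surface = 2A = 0.02020 m² (ratio 2).
αS·A_cross = εσ·A_surf·T⁴  ⇒  T⁴ = αS/(ε·2σ).
T⁴ = 0.310·6080/(0.62·2·5.67×10⁻⁸) = 2.681×10¹⁰ K⁴.
T = (2.681×10¹⁰)^(1/4).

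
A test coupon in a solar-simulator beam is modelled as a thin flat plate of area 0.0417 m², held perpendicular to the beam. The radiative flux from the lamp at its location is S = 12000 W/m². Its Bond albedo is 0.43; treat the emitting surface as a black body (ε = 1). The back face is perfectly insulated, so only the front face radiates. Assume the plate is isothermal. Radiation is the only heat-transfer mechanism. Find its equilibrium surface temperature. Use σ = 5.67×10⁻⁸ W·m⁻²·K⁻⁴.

At equilibrium, absorbed power = emitted power.
Absorbing cross-section = A = 0.04170 m²; emitting surface = A = 0.04170 m² (ratio 1).
(1−a)S·A_cross = εσ·A_surf·T⁴  ⇒  T⁴ = (1−a)S/(1σ).
T⁴ = 0.570·12000/(1·5.67×10⁻⁸) = 1.206×10¹¹ K⁴.
T = (1.206×10¹¹)^(1/4).

T ≈ 589 K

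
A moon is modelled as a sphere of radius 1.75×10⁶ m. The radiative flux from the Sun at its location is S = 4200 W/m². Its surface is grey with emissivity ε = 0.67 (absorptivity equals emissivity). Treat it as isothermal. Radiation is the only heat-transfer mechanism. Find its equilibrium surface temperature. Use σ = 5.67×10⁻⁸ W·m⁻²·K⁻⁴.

T ≈ 369 K

At equilibrium, absorbed power = emitted power.
Absorbing cross-section = πr² = 9.621×10¹² m²; emitting surface = 4πr² = 3.848×10¹³ m² (ratio 4).
εS·A_cross = εσ·A_surf·T⁴  ⇒  T⁴ = S/(4σ)   (ε cancels).
T⁴ = 4200/(4·5.67×10⁻⁸) = 1.852×10¹⁰ K⁴.
T = (1.852×10¹⁰)^(1/4).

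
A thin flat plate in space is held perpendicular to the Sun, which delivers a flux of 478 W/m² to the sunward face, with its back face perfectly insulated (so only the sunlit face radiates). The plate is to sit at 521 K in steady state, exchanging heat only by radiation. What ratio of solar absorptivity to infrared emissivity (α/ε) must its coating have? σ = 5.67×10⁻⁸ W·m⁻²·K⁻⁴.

Balance: αS·A = εσ·1A·T⁴ ⇒ α/ε = σT⁴/S.
α/ε = 5.67×10⁻⁸·(521)⁴/478 = 5.67×10⁻⁸·7.368×10¹⁰/478.

α/ε ≈ 8.74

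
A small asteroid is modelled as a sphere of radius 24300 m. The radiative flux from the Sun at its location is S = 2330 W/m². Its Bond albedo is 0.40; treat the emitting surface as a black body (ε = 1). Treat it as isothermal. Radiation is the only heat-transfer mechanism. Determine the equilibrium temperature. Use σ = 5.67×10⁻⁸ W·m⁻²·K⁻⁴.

At equilibrium, absorbed power = emitted power.
Absorbing cross-section = πr² = 1.855×10⁹ m²; emitting surface = 4πr² = 7.420×10⁹ m² (ratio 4).
(1−a)S·A_cross = εσ·A_surf·T⁴  ⇒  T⁴ = (1−a)S/(4σ).
T⁴ = 0.600·2330/(4·5.67×10⁻⁸) = 6.164×10⁹ K⁴.
T = (6.164×10⁹)^(1/4).

T ≈ 280 K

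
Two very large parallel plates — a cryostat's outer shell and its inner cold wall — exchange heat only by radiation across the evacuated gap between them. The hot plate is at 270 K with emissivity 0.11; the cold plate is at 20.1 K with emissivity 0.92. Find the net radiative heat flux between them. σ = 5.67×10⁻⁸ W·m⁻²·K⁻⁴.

For two infinite grey parallel plates, q = σ(T₁⁴ − T₂⁴)/(1/ε₁ + 1/ε₂ − 1).
T₁⁴ − T₂⁴ = 5.314×10⁹ − 1.632×10⁵ = 5.314×10⁹ K⁴.
1/ε₁ + 1/ε₂ − 1 = 9.091 + 1.087 − 1 = 9.178.
q = 5.67×10⁻⁸ × 5.314×10⁹ / 9.178.

q ≈ 32.8 W/m²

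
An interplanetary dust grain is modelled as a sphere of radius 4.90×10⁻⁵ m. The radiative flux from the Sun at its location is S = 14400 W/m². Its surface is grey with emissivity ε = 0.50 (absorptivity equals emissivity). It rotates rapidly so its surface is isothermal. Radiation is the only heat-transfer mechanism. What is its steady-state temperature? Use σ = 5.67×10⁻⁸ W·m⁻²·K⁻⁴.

T ≈ 502 K

At equilibrium, absorbed power = emitted power.
Absorbing cross-section = πr² = 7.543×10⁻⁹ m²; emitting surface = 4πr² = 3.017×10⁻⁸ m² (ratio 4).
εS·A_cross = εσ·A_surf·T⁴  ⇒  T⁴ = S/(4σ)   (ε cancels).
T⁴ = 14400/(4·5.67×10⁻⁸) = 6.349×10¹⁰ K⁴.
T = (6.349×10¹⁰)^(1/4).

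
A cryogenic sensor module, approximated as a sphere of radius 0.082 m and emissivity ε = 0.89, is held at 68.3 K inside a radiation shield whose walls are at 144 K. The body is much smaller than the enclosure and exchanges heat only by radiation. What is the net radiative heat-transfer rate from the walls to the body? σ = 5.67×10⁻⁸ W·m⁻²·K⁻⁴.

P_net ≈ 1.74 W

For a small grey body in a large enclosure: P_net = εσA(T_body⁴ − T_wall⁴).
A = 4πr² = 0.08450 m²; T_body⁴ − T_wall⁴ = 2.176×10⁷ − 4.300×10⁸ = -4.082×10⁸ K⁴.
|P_net| = 0.89·5.67×10⁻⁸·0.08450·4.082×10⁸.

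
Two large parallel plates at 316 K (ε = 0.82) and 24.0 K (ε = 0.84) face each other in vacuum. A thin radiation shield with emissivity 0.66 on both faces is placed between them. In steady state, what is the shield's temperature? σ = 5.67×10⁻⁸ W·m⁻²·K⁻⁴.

In steady state the net flux on the hot side equals that on the cold side.
σ(T₁⁴−T_s⁴)/D₁ = σ(T_s⁴−T₂⁴)/D₂, with D₁ = 1/ε₁+1/ε_s−1 = 1.735, D₂ = 1/ε_s+1/ε₂−1 = 1.706.
Solve for T_s⁴: T_s⁴ = (D₂·T₁⁴ + D₁·T₂⁴)/(D₁+D₂) = 4.944×10⁹ K⁴.

T_s ≈ 265 K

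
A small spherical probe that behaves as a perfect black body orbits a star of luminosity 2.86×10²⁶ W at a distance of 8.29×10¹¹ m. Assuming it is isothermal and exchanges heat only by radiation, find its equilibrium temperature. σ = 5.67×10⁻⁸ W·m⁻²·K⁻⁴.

T ≈ 110 K

First find the stellar flux at distance d: S = L/(4πd²) = 2.86×10²⁶/(4π·(8.29×10¹¹)²) = 33.12 W/m².
For an isothermal sphere, absorbed (1−a)S·πr² = emitted σ·4πr²·T⁴, so T⁴ = (1−a)S/(4σ).
T⁴ = 1.00·33.12/(4·5.67×10⁻⁸) = 1.460×10⁸ K⁴.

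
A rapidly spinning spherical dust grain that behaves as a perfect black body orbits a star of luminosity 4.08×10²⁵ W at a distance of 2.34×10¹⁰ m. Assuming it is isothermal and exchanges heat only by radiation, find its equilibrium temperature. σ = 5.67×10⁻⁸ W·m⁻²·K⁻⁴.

T ≈ 402 K

First find the stellar flux at distance d: S = L/(4πd²) = 4.08×10²⁵/(4π·(2.34×10¹⁰)²) = 5930 W/m².
For an isothermal sphere, absorbed (1−a)S·πr² = emitted σ·4πr²·T⁴, so T⁴ = (1−a)S/(4σ).
T⁴ = 1.00·5930/(4·5.67×10⁻⁸) = 2.614×10¹⁰ K⁴.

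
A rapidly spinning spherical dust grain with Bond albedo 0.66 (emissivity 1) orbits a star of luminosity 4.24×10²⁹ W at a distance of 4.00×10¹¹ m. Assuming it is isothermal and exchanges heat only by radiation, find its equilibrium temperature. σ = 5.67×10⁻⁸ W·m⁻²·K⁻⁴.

T ≈ 750 K

First find the stellar flux at distance d: S = L/(4πd²) = 4.24×10²⁹/(4π·(4.00×10¹¹)²) = 2.109×10⁵ W/m².
For an isothermal sphere, absorbed (1−a)S·πr² = emitted σ·4πr²·T⁴, so T⁴ = (1−a)S/(4σ).
T⁴ = 0.340·2.109×10⁵/(4·5.67×10⁻⁸) = 3.161×10¹¹ K⁴.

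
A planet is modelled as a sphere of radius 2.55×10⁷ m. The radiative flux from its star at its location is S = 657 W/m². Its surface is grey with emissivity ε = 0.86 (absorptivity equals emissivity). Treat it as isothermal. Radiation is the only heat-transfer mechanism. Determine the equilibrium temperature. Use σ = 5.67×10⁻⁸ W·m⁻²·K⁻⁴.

At equilibrium, absorbed power = emitted power.
Absorbing cross-section = πr² = 2.043×10¹⁵ m²; emitting surface = 4πr² = 8.171×10¹⁵ m² (ratio 4).
εS·A_cross = εσ·A_surf·T⁴  ⇒  T⁴ = S/(4σ)   (ε cancels).
T⁴ = 657/(4·5.67×10⁻⁸) = 2.897×10⁹ K⁴.
T = (2.897×10⁹)^(1/4).

T ≈ 232 K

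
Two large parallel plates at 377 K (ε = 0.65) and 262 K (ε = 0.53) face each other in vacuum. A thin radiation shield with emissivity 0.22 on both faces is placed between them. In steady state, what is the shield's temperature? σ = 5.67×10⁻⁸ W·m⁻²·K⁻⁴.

In steady state the net flux on the hot side equals that on the cold side.
σ(T₁⁴−T_s⁴)/D₁ = σ(T_s⁴−T₂⁴)/D₂, with D₁ = 1/ε₁+1/ε_s−1 = 5.084, D₂ = 1/ε_s+1/ε₂−1 = 5.432.
Solve for T_s⁴: T_s⁴ = (D₂·T₁⁴ + D₁·T₂⁴)/(D₁+D₂) = 1.271×10¹⁰ K⁴.

T_s ≈ 336 K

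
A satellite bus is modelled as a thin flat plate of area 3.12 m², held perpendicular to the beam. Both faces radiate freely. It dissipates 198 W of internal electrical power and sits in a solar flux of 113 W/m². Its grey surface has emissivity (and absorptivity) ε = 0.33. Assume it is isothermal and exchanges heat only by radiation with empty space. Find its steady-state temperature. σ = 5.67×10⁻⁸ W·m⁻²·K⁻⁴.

T ≈ 228 K

At steady state, absorbed solar power + internal power = radiated power.
Absorbed: α·S·A_cross = 0.33·113·3.120 = 116.3 W (cross-section A).
Total input = 116.3 + 198 = 314.3 W.
Radiated: εσ·A_surf·T⁴ with A_surf = 2A = 6.240 m².
T⁴ = 314.3/(0.33·5.67×10⁻⁸·6.240) = 2.692×10⁹ K⁴.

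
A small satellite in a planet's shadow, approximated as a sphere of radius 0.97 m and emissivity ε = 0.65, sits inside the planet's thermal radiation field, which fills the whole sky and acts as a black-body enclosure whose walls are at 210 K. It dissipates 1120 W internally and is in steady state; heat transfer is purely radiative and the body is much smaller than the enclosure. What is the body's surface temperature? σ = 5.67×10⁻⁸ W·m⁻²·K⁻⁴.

T ≈ 259 K

For a small grey body in a large enclosure, net radiated power = εσA(T⁴ − T_w⁴).
Steady state: P = εσA(T⁴ − T_w⁴) with A = 4πr² = 11.82 m².
T⁴ = P/(εσA) + T_w⁴ = 1120/(0.65·5.67×10⁻⁸·11.82) + (210)⁴
    = 2.570×10⁹ + 1.945×10⁹ = 4.515×10⁹ K⁴.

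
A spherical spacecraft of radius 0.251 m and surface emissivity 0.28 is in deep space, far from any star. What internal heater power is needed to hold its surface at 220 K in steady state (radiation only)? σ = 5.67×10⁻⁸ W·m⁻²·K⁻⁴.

P ≈ 29.4 W

P = εσ·4πr²·T⁴.
4πr² = 0.7917 m²; T⁴ = 2.343×10⁹ K⁴.
P = 0.28·5.67×10⁻⁸·0.7917·2.343×10⁹.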